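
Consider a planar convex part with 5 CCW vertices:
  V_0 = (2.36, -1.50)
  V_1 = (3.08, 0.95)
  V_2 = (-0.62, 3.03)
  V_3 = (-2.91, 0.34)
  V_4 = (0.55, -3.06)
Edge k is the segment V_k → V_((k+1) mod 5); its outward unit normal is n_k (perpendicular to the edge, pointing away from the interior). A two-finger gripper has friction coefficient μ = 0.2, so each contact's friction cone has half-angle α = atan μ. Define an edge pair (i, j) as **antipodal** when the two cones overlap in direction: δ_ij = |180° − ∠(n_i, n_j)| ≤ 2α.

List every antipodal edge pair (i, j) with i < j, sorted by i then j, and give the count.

α = atan 0.2 = 11.31°;  2α = 22.62°
n_0 = (+0.9594, -0.2820)
n_1 = (+0.4900, +0.8717)
n_2 = (-0.7615, +0.6482)
n_3 = (-0.7009, -0.7133)
n_4 = (+0.6529, -0.7575)
  (0,1): δ = 102.97°  ·
  (0,2): δ = 24.03°  ·
  (0,3): δ = 61.88°  ·
  (0,4): δ = 147.13°  ·
  (1,2): δ = 101.06°  ·
  (1,3): δ = 15.16°  ✓
  (1,4): δ = 70.10°  ·
  (2,3): δ = 94.09°  ·
  (2,4): δ = 8.83°  ✓
  (3,4): δ = 94.74°  ·
antipodal pairs: 2

count = 2; pairs: (1,3), (2,4)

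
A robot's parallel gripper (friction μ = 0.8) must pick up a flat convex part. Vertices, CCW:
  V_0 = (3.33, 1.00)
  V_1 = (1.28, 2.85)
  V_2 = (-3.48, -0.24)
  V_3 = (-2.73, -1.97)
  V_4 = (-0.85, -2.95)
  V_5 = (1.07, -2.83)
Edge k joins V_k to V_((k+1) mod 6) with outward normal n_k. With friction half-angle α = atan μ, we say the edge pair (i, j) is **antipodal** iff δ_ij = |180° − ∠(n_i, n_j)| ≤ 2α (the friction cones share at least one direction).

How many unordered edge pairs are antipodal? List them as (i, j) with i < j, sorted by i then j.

α = atan 0.8 = 38.66°;  2α = 77.32°
n_0 = (+0.6700, +0.7424)
n_1 = (-0.5445, +0.8388)
n_2 = (-0.9175, -0.3978)
n_3 = (-0.4622, -0.8868)
n_4 = (+0.0624, -0.9981)
n_5 = (+0.8612, -0.5082)
  (0,1): δ = 104.95°  ·
  (0,2): δ = 24.50°  ✓
  (0,3): δ = 14.53°  ✓
  (0,4): δ = 45.64°  ✓
  (0,5): δ = 101.52°  ·
  (1,2): δ = 99.55°  ·
  (1,3): δ = 60.52°  ✓
  (1,4): δ = 29.41°  ✓
  (1,5): δ = 26.47°  ✓
  (2,3): δ = 140.97°  ·
  (2,4): δ = 109.86°  ·
  (2,5): δ = 53.98°  ✓
  (3,4): δ = 148.89°  ·
  (3,5): δ = 93.01°  ·
  (4,5): δ = 124.12°  ·
antipodal pairs: 7

count = 7; pairs: (0,2), (0,3), (0,4), (1,3), (1,4), (1,5), (2,5)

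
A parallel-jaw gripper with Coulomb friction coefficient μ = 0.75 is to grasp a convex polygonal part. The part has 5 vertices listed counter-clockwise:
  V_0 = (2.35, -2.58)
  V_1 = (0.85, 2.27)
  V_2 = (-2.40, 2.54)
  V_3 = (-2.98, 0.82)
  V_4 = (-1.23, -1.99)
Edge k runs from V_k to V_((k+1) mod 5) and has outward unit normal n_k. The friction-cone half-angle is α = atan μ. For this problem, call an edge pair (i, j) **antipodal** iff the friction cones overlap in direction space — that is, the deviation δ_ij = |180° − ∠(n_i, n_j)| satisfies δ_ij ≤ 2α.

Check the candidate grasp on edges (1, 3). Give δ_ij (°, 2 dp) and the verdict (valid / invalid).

δ = 53.34°, valid

α = atan 0.75 = 36.87°;  2α = 73.74°
edge 1: e_1 = (-3.25, +0.27);  n_1 = (+0.0828, +0.9966)
edge 3: e_3 = (+1.75, -2.81);  n_3 = (-0.8488, -0.5286)
∠(n_1, n_3) = 126.66°
δ = |180° − 126.66°| = 53.34°
53.34° ≤ 2α = 73.74°  →  valid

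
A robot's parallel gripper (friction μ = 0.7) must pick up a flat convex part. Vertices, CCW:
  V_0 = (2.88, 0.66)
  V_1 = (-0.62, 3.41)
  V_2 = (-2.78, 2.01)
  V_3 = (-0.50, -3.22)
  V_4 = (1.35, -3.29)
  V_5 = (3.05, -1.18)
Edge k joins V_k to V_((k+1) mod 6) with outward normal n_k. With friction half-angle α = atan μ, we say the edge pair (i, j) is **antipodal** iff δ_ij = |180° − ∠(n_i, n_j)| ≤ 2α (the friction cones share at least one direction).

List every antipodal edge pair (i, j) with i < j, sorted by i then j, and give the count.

α = atan 0.7 = 34.99°;  2α = 69.98°
n_0 = (+0.6178, +0.7863)
n_1 = (-0.5439, +0.8392)
n_2 = (-0.9167, -0.3996)
n_3 = (-0.0378, -0.9993)
n_4 = (+0.7787, -0.6274)
n_5 = (+0.9958, +0.0920)
  (0,1): δ = 108.89°  ·
  (0,2): δ = 28.29°  ✓
  (0,3): δ = 35.99°  ✓
  (0,4): δ = 89.30°  ·
  (0,5): δ = 133.44°  ·
  (1,2): δ = 99.39°  ·
  (1,3): δ = 35.12°  ✓
  (1,4): δ = 18.19°  ✓
  (1,5): δ = 62.33°  ✓
  (2,3): δ = 115.72°  ·
  (2,4): δ = 62.41°  ✓
  (2,5): δ = 18.28°  ✓
  (3,4): δ = 126.69°  ·
  (3,5): δ = 82.55°  ·
  (4,5): δ = 135.86°  ·
antipodal pairs: 7

count = 7; pairs: (0,2), (0,3), (1,3), (1,4), (1,5), (2,4), (2,5)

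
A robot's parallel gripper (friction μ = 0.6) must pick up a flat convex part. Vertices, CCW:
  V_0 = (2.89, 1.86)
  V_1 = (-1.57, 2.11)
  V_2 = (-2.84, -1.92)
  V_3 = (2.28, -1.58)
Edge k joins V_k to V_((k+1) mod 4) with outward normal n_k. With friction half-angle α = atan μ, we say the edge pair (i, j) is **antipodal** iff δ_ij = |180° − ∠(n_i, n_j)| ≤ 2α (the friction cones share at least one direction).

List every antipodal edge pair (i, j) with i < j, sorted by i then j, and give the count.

α = atan 0.6 = 30.96°;  2α = 61.93°
n_0 = (+0.0560, +0.9984)
n_1 = (-0.9538, +0.3006)
n_2 = (+0.0663, -0.9978)
n_3 = (+0.9846, -0.1746)
  (0,1): δ = 104.28°  ·
  (0,2): δ = 7.01°  ✓
  (0,3): δ = 83.15°  ·
  (1,2): δ = 68.71°  ·
  (1,3): δ = 7.44°  ✓
  (2,3): δ = 103.85°  ·
antipodal pairs: 2

count = 2; pairs: (0,2), (1,3)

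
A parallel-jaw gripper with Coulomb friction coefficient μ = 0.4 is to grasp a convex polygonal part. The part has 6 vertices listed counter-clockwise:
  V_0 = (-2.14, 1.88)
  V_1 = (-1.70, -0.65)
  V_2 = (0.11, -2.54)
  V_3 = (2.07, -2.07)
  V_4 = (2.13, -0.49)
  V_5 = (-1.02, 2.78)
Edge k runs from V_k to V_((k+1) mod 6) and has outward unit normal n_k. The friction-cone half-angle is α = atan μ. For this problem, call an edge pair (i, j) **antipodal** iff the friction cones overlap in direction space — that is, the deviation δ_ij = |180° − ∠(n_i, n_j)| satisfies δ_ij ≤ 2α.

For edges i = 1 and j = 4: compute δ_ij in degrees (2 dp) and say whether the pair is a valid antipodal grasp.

α = atan 0.4 = 21.80°;  2α = 43.60°
edge 1: e_1 = (+1.81, -1.89);  n_1 = (-0.7222, -0.6917)
edge 4: e_4 = (-3.15, +3.27);  n_4 = (+0.7202, +0.6938)
∠(n_1, n_4) = 179.83°
δ = |180° − 179.83°| = 0.17°
0.17° ≤ 2α = 43.60°  →  valid

δ = 0.17°, valid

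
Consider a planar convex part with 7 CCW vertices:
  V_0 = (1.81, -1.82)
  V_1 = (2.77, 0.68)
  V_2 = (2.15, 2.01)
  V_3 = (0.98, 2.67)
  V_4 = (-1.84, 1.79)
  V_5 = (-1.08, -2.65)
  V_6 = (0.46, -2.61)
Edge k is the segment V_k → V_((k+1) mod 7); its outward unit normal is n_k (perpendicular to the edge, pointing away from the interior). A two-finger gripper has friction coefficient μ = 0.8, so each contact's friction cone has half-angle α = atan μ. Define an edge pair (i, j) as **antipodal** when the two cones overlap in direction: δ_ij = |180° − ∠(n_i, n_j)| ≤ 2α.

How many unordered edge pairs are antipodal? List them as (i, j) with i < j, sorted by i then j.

count = 10; pairs: (0,3), (0,4), (1,4), (1,5), (2,4), (2,5), (2,6), (3,5), (3,6), (4,6)

α = atan 0.8 = 38.66°;  2α = 77.32°
n_0 = (+0.9335, -0.3585)
n_1 = (+0.9064, +0.4225)
n_2 = (+0.4913, +0.8710)
n_3 = (-0.2979, +0.9546)
n_4 = (-0.9857, -0.1687)
n_5 = (+0.0260, -0.9997)
n_6 = (+0.5051, -0.8631)
  (0,1): δ = 134.00°  ·
  (0,2): δ = 98.42°  ·
  (0,3): δ = 51.66°  ✓
  (0,4): δ = 30.72°  ✓
  (0,5): δ = 112.49°  ·
  (0,6): δ = 141.34°  ·
  (1,2): δ = 144.42°  ·
  (1,3): δ = 97.66°  ·
  (1,4): δ = 15.28°  ✓
  (1,5): δ = 66.49°  ✓
  (1,6): δ = 95.34°  ·
  (2,3): δ = 133.24°  ·
  (2,4): δ = 50.86°  ✓
  (2,5): δ = 30.92°  ✓
  (2,6): δ = 59.76°  ✓
  (3,4): δ = 97.62°  ·
  (3,5): δ = 15.84°  ✓
  (3,6): δ = 13.00°  ✓
  (4,5): δ = 98.23°  ·
  (4,6): δ = 69.38°  ✓
  (5,6): δ = 151.15°  ·
antipodal pairs: 10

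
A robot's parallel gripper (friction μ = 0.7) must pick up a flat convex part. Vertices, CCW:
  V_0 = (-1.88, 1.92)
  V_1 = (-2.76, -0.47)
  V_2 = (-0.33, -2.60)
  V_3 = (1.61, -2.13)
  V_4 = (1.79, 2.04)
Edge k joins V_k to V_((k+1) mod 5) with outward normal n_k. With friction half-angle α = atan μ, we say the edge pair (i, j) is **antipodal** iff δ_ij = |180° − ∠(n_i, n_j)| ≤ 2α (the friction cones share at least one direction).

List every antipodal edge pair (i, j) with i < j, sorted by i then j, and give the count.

α = atan 0.7 = 34.99°;  2α = 69.98°
n_0 = (-0.9384, +0.3455)
n_1 = (-0.6592, -0.7520)
n_2 = (+0.2355, -0.9719)
n_3 = (+0.9991, -0.0431)
n_4 = (-0.0327, +0.9995)
  (0,1): δ = 111.02°  ·
  (0,2): δ = 56.17°  ✓
  (0,3): δ = 17.74°  ✓
  (0,4): δ = 112.09°  ·
  (1,2): δ = 125.15°  ·
  (1,3): δ = 51.24°  ✓
  (1,4): δ = 43.11°  ✓
  (2,3): δ = 106.09°  ·
  (2,4): δ = 11.75°  ✓
  (3,4): δ = 85.66°  ·
antipodal pairs: 5

count = 5; pairs: (0,2), (0,3), (1,3), (1,4), (2,4)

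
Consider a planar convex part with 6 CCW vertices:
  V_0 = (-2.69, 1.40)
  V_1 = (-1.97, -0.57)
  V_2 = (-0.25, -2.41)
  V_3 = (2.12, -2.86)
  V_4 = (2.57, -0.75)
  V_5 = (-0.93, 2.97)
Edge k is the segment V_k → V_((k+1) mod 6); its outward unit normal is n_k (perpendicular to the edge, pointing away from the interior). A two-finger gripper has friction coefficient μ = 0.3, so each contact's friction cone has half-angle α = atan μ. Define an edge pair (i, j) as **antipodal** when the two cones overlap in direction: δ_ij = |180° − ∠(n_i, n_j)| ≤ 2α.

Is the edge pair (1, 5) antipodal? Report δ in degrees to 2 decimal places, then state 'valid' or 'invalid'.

α = atan 0.3 = 16.70°;  2α = 33.40°
edge 1: e_1 = (+1.72, -1.84);  n_1 = (-0.7305, -0.6829)
edge 5: e_5 = (-1.76, -1.57);  n_5 = (-0.6657, +0.7462)
∠(n_1, n_5) = 91.34°
δ = |180° − 91.34°| = 88.66°
88.66° > 2α = 33.40°  →  invalid

δ = 88.66°, invalid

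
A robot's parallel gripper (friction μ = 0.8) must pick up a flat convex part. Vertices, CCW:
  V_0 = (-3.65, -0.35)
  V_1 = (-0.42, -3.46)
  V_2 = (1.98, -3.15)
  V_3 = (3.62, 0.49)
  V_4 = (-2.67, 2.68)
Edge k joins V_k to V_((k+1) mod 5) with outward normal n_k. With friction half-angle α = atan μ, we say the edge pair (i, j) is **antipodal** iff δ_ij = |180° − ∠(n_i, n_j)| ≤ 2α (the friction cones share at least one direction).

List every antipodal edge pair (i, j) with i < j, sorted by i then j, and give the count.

α = atan 0.8 = 38.66°;  2α = 77.32°
n_0 = (-0.6936, -0.7204)
n_1 = (+0.1281, -0.9918)
n_2 = (+0.9117, -0.4108)
n_3 = (+0.3288, +0.9444)
n_4 = (-0.9515, +0.3077)
  (0,1): δ = 128.72°  ·
  (0,2): δ = 70.34°  ✓
  (0,3): δ = 24.72°  ✓
  (0,4): δ = 115.99°  ·
  (1,2): δ = 121.61°  ·
  (1,3): δ = 26.56°  ✓
  (1,4): δ = 64.72°  ✓
  (2,3): δ = 84.94°  ·
  (2,4): δ = 6.33°  ✓
  (3,4): δ = 88.73°  ·
antipodal pairs: 5

count = 5; pairs: (0,2), (0,3), (1,3), (1,4), (2,4)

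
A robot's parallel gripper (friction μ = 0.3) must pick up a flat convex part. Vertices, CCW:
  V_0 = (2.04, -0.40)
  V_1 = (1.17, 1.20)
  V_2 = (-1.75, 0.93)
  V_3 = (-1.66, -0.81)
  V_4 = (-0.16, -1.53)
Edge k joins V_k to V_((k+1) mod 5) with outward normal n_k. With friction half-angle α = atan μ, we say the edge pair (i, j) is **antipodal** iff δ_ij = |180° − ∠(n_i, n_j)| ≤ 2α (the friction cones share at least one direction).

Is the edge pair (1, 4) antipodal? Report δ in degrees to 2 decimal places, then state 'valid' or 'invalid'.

δ = 21.90°, valid

α = atan 0.3 = 16.70°;  2α = 33.40°
edge 1: e_1 = (-2.92, -0.27);  n_1 = (-0.0921, +0.9958)
edge 4: e_4 = (+2.20, +1.13);  n_4 = (+0.4569, -0.8895)
∠(n_1, n_4) = 158.10°
δ = |180° − 158.10°| = 21.90°
21.90° ≤ 2α = 33.40°  →  valid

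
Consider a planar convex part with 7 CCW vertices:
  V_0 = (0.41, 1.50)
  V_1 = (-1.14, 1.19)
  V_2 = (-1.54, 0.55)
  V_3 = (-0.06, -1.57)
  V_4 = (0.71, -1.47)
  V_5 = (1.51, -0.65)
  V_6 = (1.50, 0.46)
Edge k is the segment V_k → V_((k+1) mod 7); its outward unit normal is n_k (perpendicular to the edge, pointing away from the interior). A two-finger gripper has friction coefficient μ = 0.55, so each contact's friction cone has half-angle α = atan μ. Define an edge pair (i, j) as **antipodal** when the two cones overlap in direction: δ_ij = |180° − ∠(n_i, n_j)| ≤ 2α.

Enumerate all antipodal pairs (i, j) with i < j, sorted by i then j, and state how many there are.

count = 8; pairs: (0,3), (0,4), (1,3), (1,4), (1,5), (2,5), (2,6), (3,6)

α = atan 0.55 = 28.81°;  2α = 57.62°
n_0 = (-0.1961, +0.9806)
n_1 = (-0.8480, +0.5300)
n_2 = (-0.8200, -0.5724)
n_3 = (+0.1288, -0.9917)
n_4 = (+0.7158, -0.6983)
n_5 = (+1.0000, +0.0090)
n_6 = (+0.6903, +0.7235)
  (0,1): δ = 133.32°  ·
  (0,2): δ = 66.39°  ·
  (0,3): δ = 3.91°  ✓
  (0,4): δ = 34.40°  ✓
  (0,5): δ = 79.21°  ·
  (0,6): δ = 125.03°  ·
  (1,2): δ = 113.08°  ·
  (1,3): δ = 50.60°  ✓
  (1,4): δ = 12.29°  ✓
  (1,5): δ = 32.52°  ✓
  (1,6): δ = 78.35°  ·
  (2,3): δ = 117.52°  ·
  (2,4): δ = 79.21°  ·
  (2,5): δ = 34.40°  ✓
  (2,6): δ = 11.43°  ✓
  (3,4): δ = 141.69°  ·
  (3,5): δ = 96.88°  ·
  (3,6): δ = 51.05°  ✓
  (4,5): δ = 135.19°  ·
  (4,6): δ = 89.36°  ·
  (5,6): δ = 134.17°  ·
antipodal pairs: 8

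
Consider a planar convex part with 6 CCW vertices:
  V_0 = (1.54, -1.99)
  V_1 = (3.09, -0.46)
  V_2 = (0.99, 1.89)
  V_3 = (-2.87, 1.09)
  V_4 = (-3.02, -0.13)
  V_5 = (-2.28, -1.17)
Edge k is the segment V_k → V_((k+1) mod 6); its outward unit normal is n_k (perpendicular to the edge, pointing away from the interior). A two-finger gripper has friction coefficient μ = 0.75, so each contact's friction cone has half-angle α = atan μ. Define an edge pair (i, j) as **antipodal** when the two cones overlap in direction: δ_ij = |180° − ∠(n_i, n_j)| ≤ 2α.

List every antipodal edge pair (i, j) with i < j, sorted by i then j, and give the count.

count = 7; pairs: (0,2), (0,3), (1,3), (1,4), (1,5), (2,4), (2,5)

α = atan 0.75 = 36.87°;  2α = 73.74°
n_0 = (+0.7025, -0.7117)
n_1 = (+0.7457, +0.6663)
n_2 = (-0.2029, +0.9792)
n_3 = (-0.9925, +0.1220)
n_4 = (-0.8148, -0.5798)
n_5 = (-0.2099, -0.9777)
  (0,1): δ = 92.84°  ·
  (0,2): δ = 32.92°  ✓
  (0,3): δ = 38.36°  ✓
  (0,4): δ = 80.81°  ·
  (0,5): δ = 123.26°  ·
  (1,2): δ = 120.08°  ·
  (1,3): δ = 48.79°  ✓
  (1,4): δ = 6.35°  ✓
  (1,5): δ = 36.10°  ✓
  (2,3): δ = 108.72°  ·
  (2,4): δ = 66.28°  ✓
  (2,5): δ = 23.82°  ✓
  (3,4): δ = 137.56°  ·
  (3,5): δ = 95.11°  ·
  (4,5): δ = 137.55°  ·
antipodal pairs: 7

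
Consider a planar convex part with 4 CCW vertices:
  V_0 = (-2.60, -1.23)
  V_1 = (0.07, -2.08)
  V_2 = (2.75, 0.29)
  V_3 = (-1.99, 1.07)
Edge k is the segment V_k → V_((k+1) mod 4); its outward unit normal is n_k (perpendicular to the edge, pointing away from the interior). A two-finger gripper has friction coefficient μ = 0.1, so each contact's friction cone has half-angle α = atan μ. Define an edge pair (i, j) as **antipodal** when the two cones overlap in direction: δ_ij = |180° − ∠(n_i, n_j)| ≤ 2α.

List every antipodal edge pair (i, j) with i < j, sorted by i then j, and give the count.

α = atan 0.1 = 5.71°;  2α = 11.42°
n_0 = (-0.3034, -0.9529)
n_1 = (+0.6625, -0.7491)
n_2 = (+0.1624, +0.9867)
n_3 = (-0.9666, +0.2564)
  (0,1): δ = 120.85°  ·
  (0,2): δ = 8.31°  ✓
  (0,3): δ = 92.81°  ·
  (1,2): δ = 50.83°  ·
  (1,3): δ = 33.66°  ·
  (2,3): δ = 95.51°  ·
antipodal pairs: 1

count = 1; pairs: (0,2)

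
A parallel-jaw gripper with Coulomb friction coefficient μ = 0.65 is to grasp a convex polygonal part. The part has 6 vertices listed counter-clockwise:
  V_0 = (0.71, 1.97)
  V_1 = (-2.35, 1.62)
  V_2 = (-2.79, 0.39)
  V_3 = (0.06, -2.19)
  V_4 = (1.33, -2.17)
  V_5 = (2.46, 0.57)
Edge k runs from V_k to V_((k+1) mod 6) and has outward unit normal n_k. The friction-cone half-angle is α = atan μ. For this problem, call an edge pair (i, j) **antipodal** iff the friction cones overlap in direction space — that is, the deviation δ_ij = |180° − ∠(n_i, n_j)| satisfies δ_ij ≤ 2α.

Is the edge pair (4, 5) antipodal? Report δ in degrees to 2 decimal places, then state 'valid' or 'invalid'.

α = atan 0.65 = 33.02°;  2α = 66.05°
edge 4: e_4 = (+1.13, +2.74);  n_4 = (+0.9245, -0.3813)
edge 5: e_5 = (-1.75, +1.40);  n_5 = (+0.6247, +0.7809)
∠(n_4, n_5) = 73.75°
δ = |180° − 73.75°| = 106.25°
106.25° > 2α = 66.05°  →  invalid

δ = 106.25°, invalid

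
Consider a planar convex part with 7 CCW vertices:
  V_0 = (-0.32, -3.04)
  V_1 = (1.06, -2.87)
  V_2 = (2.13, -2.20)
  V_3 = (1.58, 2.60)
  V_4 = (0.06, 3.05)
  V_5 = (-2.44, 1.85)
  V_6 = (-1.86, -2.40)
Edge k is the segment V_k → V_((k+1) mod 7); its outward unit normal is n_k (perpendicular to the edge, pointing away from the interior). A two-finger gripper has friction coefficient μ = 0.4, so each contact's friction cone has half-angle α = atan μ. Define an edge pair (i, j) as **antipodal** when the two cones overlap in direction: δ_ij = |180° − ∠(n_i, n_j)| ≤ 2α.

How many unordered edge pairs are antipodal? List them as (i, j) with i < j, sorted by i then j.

count = 5; pairs: (0,3), (0,4), (1,4), (2,5), (3,6)

α = atan 0.4 = 21.80°;  2α = 43.60°
n_0 = (+0.1223, -0.9925)
n_1 = (+0.5307, -0.8476)
n_2 = (+0.9935, +0.1138)
n_3 = (+0.2839, +0.9589)
n_4 = (-0.4327, +0.9015)
n_5 = (-0.9908, -0.1352)
n_6 = (-0.3838, -0.9234)
  (0,1): δ = 154.97°  ·
  (0,2): δ = 90.49°  ·
  (0,3): δ = 23.51°  ✓
  (0,4): δ = 18.62°  ✓
  (0,5): δ = 90.75°  ·
  (0,6): δ = 150.41°  ·
  (1,2): δ = 115.52°  ·
  (1,3): δ = 48.55°  ·
  (1,4): δ = 6.41°  ✓
  (1,5): δ = 65.72°  ·
  (1,6): δ = 125.38°  ·
  (2,3): δ = 113.03°  ·
  (2,4): δ = 70.90°  ·
  (2,5): δ = 1.23°  ✓
  (2,6): δ = 60.90°  ·
  (3,4): δ = 137.87°  ·
  (3,5): δ = 65.74°  ·
  (3,6): δ = 6.08°  ✓
  (4,5): δ = 107.87°  ·
  (4,6): δ = 48.21°  ·
  (5,6): δ = 120.34°  ·
antipodal pairs: 5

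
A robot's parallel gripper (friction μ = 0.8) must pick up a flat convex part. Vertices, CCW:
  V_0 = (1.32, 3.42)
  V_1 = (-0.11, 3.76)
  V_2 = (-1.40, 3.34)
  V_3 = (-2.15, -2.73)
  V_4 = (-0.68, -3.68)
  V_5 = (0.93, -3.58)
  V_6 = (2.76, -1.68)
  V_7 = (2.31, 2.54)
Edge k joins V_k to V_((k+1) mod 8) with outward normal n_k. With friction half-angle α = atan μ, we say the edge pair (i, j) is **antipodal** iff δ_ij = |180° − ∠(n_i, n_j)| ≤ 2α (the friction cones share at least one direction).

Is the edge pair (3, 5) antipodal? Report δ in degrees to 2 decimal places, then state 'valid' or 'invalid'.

α = atan 0.8 = 38.66°;  2α = 77.32°
edge 3: e_3 = (+1.47, -0.95);  n_3 = (-0.5428, -0.8399)
edge 5: e_5 = (+1.83, +1.90);  n_5 = (+0.7203, -0.6937)
∠(n_3, n_5) = 78.95°
δ = |180° − 78.95°| = 101.05°
101.05° > 2α = 77.32°  →  invalid

δ = 101.05°, invalid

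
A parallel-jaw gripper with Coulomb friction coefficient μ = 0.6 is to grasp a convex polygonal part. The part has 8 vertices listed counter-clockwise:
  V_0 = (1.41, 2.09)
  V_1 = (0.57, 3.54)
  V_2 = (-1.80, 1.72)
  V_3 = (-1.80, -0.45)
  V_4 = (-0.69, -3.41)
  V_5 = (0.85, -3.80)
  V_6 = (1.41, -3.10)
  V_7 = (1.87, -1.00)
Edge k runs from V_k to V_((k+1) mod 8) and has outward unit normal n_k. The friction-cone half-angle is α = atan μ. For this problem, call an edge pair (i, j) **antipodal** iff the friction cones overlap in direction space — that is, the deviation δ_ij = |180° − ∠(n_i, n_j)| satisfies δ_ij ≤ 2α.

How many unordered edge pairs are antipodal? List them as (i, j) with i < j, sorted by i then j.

count = 13; pairs: (0,2), (0,3), (0,4), (1,4), (1,5), (1,6), (1,7), (2,5), (2,6), (2,7), (3,5), (3,6), (3,7)

α = atan 0.6 = 30.96°;  2α = 61.93°
n_0 = (+0.8653, +0.5013)
n_1 = (-0.6091, +0.7931)
n_2 = (-1.0000, -0.0000)
n_3 = (-0.9363, -0.3511)
n_4 = (-0.2455, -0.9694)
n_5 = (+0.7809, -0.6247)
n_6 = (+0.9768, -0.2140)
n_7 = (+0.9891, +0.1472)
  (0,1): δ = 82.56°  ·
  (0,2): δ = 30.08°  ✓
  (0,3): δ = 9.53°  ✓
  (0,4): δ = 45.70°  ✓
  (0,5): δ = 111.26°  ·
  (0,6): δ = 137.56°  ·
  (0,7): δ = 158.38°  ·
  (1,2): δ = 127.52°  ·
  (1,3): δ = 106.97°  ·
  (1,4): δ = 51.73°  ✓
  (1,5): δ = 13.82°  ✓
  (1,6): δ = 40.12°  ✓
  (1,7): δ = 60.95°  ✓
  (2,3): δ = 159.44°  ·
  (2,4): δ = 104.21°  ·
  (2,5): δ = 38.66°  ✓
  (2,6): δ = 12.36°  ✓
  (2,7): δ = 8.47°  ✓
  (3,4): δ = 124.77°  ·
  (3,5): δ = 59.22°  ✓
  (3,6): δ = 32.91°  ✓
  (3,7): δ = 12.09°  ✓
  (4,5): δ = 114.45°  ·
  (4,6): δ = 88.14°  ·
  (4,7): δ = 67.32°  ·
  (5,6): δ = 153.70°  ·
  (5,7): δ = 132.87°  ·
  (6,7): δ = 159.18°  ·
antipodal pairs: 13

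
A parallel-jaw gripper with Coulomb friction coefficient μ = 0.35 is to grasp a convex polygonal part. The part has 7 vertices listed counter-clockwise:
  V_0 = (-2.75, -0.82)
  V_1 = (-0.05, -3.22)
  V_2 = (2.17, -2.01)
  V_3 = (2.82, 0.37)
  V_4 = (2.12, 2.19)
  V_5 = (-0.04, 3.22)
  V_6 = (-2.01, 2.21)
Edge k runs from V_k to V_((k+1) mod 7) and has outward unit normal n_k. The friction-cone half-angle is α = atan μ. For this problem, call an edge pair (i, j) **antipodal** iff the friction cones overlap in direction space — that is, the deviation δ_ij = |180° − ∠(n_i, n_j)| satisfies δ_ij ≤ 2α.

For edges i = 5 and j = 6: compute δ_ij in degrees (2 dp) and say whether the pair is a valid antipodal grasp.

α = atan 0.35 = 19.29°;  2α = 38.58°
edge 5: e_5 = (-1.97, -1.01);  n_5 = (-0.4562, +0.8899)
edge 6: e_6 = (-0.74, -3.03);  n_6 = (-0.9714, +0.2373)
∠(n_5, n_6) = 49.13°
δ = |180° − 49.13°| = 130.87°
130.87° > 2α = 38.58°  →  invalid

δ = 130.87°, invalid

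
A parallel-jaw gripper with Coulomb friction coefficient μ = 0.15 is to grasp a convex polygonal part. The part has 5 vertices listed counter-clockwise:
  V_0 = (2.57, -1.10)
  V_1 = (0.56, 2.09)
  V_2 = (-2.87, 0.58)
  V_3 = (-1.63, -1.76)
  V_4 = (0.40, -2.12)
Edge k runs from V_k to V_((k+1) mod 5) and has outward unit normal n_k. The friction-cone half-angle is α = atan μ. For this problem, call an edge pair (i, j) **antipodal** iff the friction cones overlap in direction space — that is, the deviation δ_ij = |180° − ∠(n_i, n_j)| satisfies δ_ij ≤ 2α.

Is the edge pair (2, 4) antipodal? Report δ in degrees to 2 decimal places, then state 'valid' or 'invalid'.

δ = 92.74°, invalid

α = atan 0.15 = 8.53°;  2α = 17.06°
edge 2: e_2 = (+1.24, -2.34);  n_2 = (-0.8836, -0.4682)
edge 4: e_4 = (+2.17, +1.02);  n_4 = (+0.4254, -0.9050)
∠(n_2, n_4) = 87.26°
δ = |180° − 87.26°| = 92.74°
92.74° > 2α = 17.06°  →  invalid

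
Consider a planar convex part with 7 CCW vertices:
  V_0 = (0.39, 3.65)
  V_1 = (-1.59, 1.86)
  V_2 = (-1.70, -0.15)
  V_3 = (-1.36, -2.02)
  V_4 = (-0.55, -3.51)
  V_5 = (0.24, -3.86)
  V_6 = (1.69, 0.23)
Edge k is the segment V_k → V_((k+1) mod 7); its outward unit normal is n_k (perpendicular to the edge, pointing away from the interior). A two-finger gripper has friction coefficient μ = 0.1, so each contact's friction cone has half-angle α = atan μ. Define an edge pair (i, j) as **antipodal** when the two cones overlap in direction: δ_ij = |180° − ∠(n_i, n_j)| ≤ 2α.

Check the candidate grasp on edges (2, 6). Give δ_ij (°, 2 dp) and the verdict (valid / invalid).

α = atan 0.1 = 5.71°;  2α = 11.42°
edge 2: e_2 = (+0.34, -1.87);  n_2 = (-0.9839, -0.1789)
edge 6: e_6 = (-1.30, +3.42);  n_6 = (+0.9347, +0.3553)
∠(n_2, n_6) = 169.49°
δ = |180° − 169.49°| = 10.51°
10.51° ≤ 2α = 11.42°  →  valid

δ = 10.51°, valid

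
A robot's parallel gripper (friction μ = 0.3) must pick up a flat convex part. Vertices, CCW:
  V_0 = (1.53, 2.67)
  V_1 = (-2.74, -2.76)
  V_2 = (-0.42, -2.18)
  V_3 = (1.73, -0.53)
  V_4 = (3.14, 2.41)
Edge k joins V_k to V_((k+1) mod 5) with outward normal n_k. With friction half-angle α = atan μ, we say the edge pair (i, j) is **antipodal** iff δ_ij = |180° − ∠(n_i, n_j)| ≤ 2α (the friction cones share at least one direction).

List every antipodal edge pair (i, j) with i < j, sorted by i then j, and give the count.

count = 3; pairs: (0,2), (0,3), (1,4)

α = atan 0.3 = 16.70°;  2α = 33.40°
n_0 = (-0.7861, +0.6181)
n_1 = (+0.2425, -0.9701)
n_2 = (+0.6088, -0.7933)
n_3 = (+0.9017, -0.4324)
n_4 = (+0.1594, +0.9872)
  (0,1): δ = 37.78°  ·
  (0,2): δ = 14.32°  ✓
  (0,3): δ = 12.56°  ✓
  (0,4): δ = 119.01°  ·
  (1,2): δ = 156.53°  ·
  (1,3): δ = 129.66°  ·
  (1,4): δ = 23.21°  ✓
  (2,3): δ = 153.13°  ·
  (2,4): δ = 46.68°  ·
  (3,4): δ = 73.55°  ·
antipodal pairs: 3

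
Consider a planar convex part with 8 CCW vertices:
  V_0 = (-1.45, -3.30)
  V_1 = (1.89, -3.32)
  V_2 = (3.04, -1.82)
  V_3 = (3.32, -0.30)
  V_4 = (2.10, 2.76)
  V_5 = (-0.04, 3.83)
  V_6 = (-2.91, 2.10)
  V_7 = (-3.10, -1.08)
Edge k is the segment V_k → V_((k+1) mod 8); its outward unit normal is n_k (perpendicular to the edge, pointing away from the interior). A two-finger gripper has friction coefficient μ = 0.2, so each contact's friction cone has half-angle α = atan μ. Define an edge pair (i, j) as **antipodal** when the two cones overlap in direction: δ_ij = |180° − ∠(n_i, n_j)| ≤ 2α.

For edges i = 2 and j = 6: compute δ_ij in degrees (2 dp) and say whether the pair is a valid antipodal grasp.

δ = 7.02°, valid

α = atan 0.2 = 11.31°;  2α = 22.62°
edge 2: e_2 = (+0.28, +1.52);  n_2 = (+0.9835, -0.1812)
edge 6: e_6 = (-0.19, -3.18);  n_6 = (-0.9982, +0.0596)
∠(n_2, n_6) = 172.98°
δ = |180° − 172.98°| = 7.02°
7.02° ≤ 2α = 22.62°  →  valid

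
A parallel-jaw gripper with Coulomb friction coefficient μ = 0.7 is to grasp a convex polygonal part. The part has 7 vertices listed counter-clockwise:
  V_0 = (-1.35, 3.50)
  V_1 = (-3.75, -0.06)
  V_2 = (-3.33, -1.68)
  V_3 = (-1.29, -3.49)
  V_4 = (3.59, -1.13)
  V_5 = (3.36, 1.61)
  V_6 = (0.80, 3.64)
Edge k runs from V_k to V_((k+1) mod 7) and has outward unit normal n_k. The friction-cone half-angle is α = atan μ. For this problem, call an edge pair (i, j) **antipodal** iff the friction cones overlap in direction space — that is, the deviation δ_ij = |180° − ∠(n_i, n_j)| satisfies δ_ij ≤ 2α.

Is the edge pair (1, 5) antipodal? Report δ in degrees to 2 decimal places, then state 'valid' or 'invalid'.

δ = 37.05°, valid

α = atan 0.7 = 34.99°;  2α = 69.98°
edge 1: e_1 = (+0.42, -1.62);  n_1 = (-0.9680, -0.2510)
edge 5: e_5 = (-2.56, +2.03);  n_5 = (+0.6213, +0.7835)
∠(n_1, n_5) = 142.95°
δ = |180° − 142.95°| = 37.05°
37.05° ≤ 2α = 69.98°  →  valid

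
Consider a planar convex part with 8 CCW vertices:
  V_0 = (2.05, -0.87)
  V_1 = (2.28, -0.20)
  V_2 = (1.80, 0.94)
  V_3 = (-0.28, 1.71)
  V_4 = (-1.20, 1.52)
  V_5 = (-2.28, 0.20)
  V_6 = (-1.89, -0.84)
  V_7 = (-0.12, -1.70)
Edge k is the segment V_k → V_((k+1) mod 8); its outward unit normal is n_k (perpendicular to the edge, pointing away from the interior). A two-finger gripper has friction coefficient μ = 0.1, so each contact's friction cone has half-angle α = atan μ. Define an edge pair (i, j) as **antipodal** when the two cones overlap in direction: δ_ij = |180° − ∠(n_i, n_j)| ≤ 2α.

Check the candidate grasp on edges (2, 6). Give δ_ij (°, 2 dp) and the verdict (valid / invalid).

α = atan 0.1 = 5.71°;  2α = 11.42°
edge 2: e_2 = (-2.08, +0.77);  n_2 = (+0.3472, +0.9378)
edge 6: e_6 = (+1.77, -0.86);  n_6 = (-0.4370, -0.8995)
∠(n_2, n_6) = 174.40°
δ = |180° − 174.40°| = 5.60°
5.60° ≤ 2α = 11.42°  →  valid

δ = 5.60°, valid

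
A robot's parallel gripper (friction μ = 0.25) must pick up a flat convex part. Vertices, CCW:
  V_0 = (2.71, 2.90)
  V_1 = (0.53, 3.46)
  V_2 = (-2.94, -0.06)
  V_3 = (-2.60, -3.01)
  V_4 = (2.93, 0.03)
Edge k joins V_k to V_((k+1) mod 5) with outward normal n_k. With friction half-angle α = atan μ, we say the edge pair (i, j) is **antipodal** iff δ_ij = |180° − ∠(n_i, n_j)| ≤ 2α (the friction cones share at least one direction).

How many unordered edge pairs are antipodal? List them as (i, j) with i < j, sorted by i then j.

count = 2; pairs: (1,3), (2,4)

α = atan 0.25 = 14.04°;  2α = 28.07°
n_0 = (+0.2488, +0.9686)
n_1 = (-0.7121, +0.7020)
n_2 = (-0.9934, -0.1145)
n_3 = (+0.4817, -0.8763)
n_4 = (+0.9971, +0.0764)
  (0,1): δ = 120.18°  ·
  (0,2): δ = 69.02°  ·
  (0,3): δ = 43.21°  ·
  (0,4): δ = 108.79°  ·
  (1,2): δ = 128.84°  ·
  (1,3): δ = 16.61°  ✓
  (1,4): δ = 48.97°  ·
  (2,3): δ = 67.78°  ·
  (2,4): δ = 2.19°  ✓
  (3,4): δ = 114.42°  ·
antipodal pairs: 2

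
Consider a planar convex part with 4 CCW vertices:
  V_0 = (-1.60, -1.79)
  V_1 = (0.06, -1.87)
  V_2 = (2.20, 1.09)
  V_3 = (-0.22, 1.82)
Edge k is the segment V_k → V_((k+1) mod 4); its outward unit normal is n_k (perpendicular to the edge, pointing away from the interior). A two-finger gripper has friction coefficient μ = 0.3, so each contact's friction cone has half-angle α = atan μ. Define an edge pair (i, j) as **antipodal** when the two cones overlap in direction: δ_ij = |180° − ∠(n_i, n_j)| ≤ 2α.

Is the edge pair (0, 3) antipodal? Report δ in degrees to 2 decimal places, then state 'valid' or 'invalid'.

α = atan 0.3 = 16.70°;  2α = 33.40°
edge 0: e_0 = (+1.66, -0.08);  n_0 = (-0.0481, -0.9988)
edge 3: e_3 = (-1.38, -3.61);  n_3 = (-0.9341, +0.3571)
∠(n_0, n_3) = 108.16°
δ = |180° − 108.16°| = 71.84°
71.84° > 2α = 33.40°  →  invalid

δ = 71.84°, invalid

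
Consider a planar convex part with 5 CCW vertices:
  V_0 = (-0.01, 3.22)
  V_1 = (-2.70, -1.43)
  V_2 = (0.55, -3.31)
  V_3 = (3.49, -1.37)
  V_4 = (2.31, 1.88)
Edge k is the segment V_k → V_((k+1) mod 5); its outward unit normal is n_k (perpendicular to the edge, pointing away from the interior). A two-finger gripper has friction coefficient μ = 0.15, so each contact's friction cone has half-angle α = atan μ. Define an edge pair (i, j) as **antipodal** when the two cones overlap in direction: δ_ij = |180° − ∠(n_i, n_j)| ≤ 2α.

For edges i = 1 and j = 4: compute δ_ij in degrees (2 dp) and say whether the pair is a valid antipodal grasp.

δ = 0.04°, valid

α = atan 0.15 = 8.53°;  2α = 17.06°
edge 1: e_1 = (+3.25, -1.88);  n_1 = (-0.5007, -0.8656)
edge 4: e_4 = (-2.32, +1.34);  n_4 = (+0.5002, +0.8659)
∠(n_1, n_4) = 179.96°
δ = |180° − 179.96°| = 0.04°
0.04° ≤ 2α = 17.06°  →  valid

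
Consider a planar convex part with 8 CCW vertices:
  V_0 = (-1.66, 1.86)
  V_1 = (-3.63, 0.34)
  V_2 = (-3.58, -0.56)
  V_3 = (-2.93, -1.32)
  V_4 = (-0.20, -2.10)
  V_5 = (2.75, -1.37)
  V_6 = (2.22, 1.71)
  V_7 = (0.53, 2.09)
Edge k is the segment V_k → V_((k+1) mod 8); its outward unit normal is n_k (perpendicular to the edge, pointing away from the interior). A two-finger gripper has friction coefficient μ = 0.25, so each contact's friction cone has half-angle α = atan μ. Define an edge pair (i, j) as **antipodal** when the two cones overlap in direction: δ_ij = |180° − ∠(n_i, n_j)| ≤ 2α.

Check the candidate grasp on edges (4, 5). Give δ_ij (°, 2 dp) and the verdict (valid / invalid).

α = atan 0.25 = 14.04°;  2α = 28.07°
edge 4: e_4 = (+2.95, +0.73);  n_4 = (+0.2402, -0.9707)
edge 5: e_5 = (-0.53, +3.08);  n_5 = (+0.9855, +0.1696)
∠(n_4, n_5) = 85.86°
δ = |180° − 85.86°| = 94.14°
94.14° > 2α = 28.07°  →  invalid

δ = 94.14°, invalid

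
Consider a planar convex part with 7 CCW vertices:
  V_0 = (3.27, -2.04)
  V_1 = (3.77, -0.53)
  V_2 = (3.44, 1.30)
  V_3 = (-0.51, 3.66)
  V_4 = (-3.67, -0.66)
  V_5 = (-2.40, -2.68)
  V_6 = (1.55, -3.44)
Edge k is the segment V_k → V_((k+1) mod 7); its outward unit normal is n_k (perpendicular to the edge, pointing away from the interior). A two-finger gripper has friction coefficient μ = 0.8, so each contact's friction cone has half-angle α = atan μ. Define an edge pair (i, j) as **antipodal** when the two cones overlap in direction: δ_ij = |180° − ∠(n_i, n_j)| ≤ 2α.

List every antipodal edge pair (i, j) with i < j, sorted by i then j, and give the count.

α = atan 0.8 = 38.66°;  2α = 77.32°
n_0 = (+0.9493, -0.3143)
n_1 = (+0.9841, +0.1775)
n_2 = (+0.5129, +0.8585)
n_3 = (-0.8071, +0.5904)
n_4 = (-0.8466, -0.5323)
n_5 = (-0.1889, -0.9820)
n_6 = (+0.6313, -0.7756)
  (0,1): δ = 151.46°  ·
  (0,2): δ = 102.54°  ·
  (0,3): δ = 17.86°  ✓
  (0,4): δ = 50.48°  ✓
  (0,5): δ = 97.43°  ·
  (0,6): δ = 147.47°  ·
  (1,2): δ = 131.08°  ·
  (1,3): δ = 46.41°  ✓
  (1,4): δ = 21.94°  ✓
  (1,5): δ = 68.89°  ✓
  (1,6): δ = 118.92°  ·
  (2,3): δ = 95.33°  ·
  (2,4): δ = 26.98°  ✓
  (2,5): δ = 19.97°  ✓
  (2,6): δ = 70.00°  ✓
  (3,4): δ = 111.66°  ·
  (3,5): δ = 64.71°  ✓
  (3,6): δ = 14.67°  ✓
  (4,5): δ = 133.05°  ·
  (4,6): δ = 83.01°  ·
  (5,6): δ = 129.97°  ·
antipodal pairs: 10

count = 10; pairs: (0,3), (0,4), (1,3), (1,4), (1,5), (2,4), (2,5), (2,6), (3,5), (3,6)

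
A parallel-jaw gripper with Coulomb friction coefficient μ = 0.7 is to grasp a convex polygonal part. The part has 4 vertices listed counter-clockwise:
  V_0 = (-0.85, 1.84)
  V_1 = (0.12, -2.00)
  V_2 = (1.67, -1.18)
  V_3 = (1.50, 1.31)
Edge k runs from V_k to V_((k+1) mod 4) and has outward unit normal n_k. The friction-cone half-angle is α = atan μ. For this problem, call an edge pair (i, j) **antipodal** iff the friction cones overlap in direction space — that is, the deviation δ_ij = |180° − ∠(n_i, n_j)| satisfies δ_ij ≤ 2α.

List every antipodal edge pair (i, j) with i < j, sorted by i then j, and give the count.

α = atan 0.7 = 34.99°;  2α = 69.98°
n_0 = (-0.9695, -0.2449)
n_1 = (+0.4676, -0.8839)
n_2 = (+0.9977, +0.0681)
n_3 = (+0.2200, +0.9755)
  (0,1): δ = 76.30°  ·
  (0,2): δ = 10.27°  ✓
  (0,3): δ = 63.11°  ✓
  (1,2): δ = 113.97°  ·
  (1,3): δ = 40.59°  ✓
  (2,3): δ = 106.62°  ·
antipodal pairs: 3

count = 3; pairs: (0,2), (0,3), (1,3)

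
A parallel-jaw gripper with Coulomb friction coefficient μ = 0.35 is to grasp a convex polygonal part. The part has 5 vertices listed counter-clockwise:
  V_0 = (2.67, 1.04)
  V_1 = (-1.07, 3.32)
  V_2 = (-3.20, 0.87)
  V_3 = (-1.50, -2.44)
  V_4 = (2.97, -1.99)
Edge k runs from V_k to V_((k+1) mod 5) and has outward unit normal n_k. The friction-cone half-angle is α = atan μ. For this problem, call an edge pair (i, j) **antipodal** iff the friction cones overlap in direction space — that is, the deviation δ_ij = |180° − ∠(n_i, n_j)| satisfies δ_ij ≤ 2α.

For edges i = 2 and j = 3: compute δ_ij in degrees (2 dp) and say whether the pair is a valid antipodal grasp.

δ = 111.44°, invalid

α = atan 0.35 = 19.29°;  2α = 38.58°
edge 2: e_2 = (+1.70, -3.31);  n_2 = (-0.8895, -0.4569)
edge 3: e_3 = (+4.47, +0.45);  n_3 = (+0.1002, -0.9950)
∠(n_2, n_3) = 68.56°
δ = |180° − 68.56°| = 111.44°
111.44° > 2α = 38.58°  →  invalid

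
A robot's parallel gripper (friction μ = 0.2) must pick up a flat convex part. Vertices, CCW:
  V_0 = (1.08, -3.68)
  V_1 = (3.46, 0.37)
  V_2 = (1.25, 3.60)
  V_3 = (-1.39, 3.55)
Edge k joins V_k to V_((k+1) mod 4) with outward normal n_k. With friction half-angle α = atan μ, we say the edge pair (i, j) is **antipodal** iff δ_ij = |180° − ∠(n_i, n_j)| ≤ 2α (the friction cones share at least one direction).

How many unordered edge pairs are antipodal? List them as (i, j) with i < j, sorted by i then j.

α = atan 0.2 = 11.31°;  2α = 22.62°
n_0 = (+0.8622, -0.5066)
n_1 = (+0.8253, +0.5647)
n_2 = (-0.0189, +0.9998)
n_3 = (-0.9463, -0.3233)
  (0,1): δ = 115.18°  ·
  (0,2): δ = 58.47°  ·
  (0,3): δ = 49.30°  ·
  (1,2): δ = 123.30°  ·
  (1,3): δ = 15.52°  ✓
  (2,3): δ = 72.22°  ·
antipodal pairs: 1

count = 1; pairs: (1,3)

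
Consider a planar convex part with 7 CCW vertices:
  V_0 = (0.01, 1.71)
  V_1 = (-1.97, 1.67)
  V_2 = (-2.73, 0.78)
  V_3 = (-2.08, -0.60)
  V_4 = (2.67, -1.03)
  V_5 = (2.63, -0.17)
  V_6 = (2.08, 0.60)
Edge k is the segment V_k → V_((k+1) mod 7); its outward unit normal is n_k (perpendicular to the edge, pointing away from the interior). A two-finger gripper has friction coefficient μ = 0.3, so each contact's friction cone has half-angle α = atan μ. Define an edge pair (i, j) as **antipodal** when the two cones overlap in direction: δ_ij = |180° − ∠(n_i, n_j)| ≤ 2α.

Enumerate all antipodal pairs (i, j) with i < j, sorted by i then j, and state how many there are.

count = 4; pairs: (0,3), (2,4), (2,5), (3,6)

α = atan 0.3 = 16.70°;  2α = 33.40°
n_0 = (-0.0202, +0.9998)
n_1 = (-0.7605, +0.6494)
n_2 = (-0.9047, -0.4261)
n_3 = (-0.0902, -0.9959)
n_4 = (+0.9989, +0.0465)
n_5 = (+0.8137, +0.5812)
n_6 = (+0.4726, +0.8813)
  (0,1): δ = 131.65°  ·
  (0,2): δ = 65.94°  ·
  (0,3): δ = 6.33°  ✓
  (0,4): δ = 91.51°  ·
  (0,5): δ = 124.38°  ·
  (0,6): δ = 150.64°  ·
  (1,2): δ = 114.28°  ·
  (1,3): δ = 54.68°  ·
  (1,4): δ = 43.16°  ·
  (1,5): δ = 76.03°  ·
  (1,6): δ = 102.29°  ·
  (2,3): δ = 120.39°  ·
  (2,4): δ = 22.56°  ✓
  (2,5): δ = 10.32°  ✓
  (2,6): δ = 36.58°  ·
  (3,4): δ = 82.16°  ·
  (3,5): δ = 49.29°  ·
  (3,6): δ = 23.03°  ✓
  (4,5): δ = 147.13°  ·
  (4,6): δ = 120.86°  ·
  (5,6): δ = 153.74°  ·
antipodal pairs: 4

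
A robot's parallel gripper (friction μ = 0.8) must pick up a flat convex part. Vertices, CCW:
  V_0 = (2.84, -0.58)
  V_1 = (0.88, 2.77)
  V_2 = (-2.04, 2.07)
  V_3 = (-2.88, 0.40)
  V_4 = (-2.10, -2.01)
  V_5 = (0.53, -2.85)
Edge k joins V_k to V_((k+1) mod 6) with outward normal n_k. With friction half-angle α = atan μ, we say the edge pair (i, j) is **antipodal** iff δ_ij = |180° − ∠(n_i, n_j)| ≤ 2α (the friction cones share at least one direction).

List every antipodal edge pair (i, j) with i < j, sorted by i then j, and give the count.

α = atan 0.8 = 38.66°;  2α = 77.32°
n_0 = (+0.8631, +0.5050)
n_1 = (-0.2331, +0.9724)
n_2 = (-0.8934, +0.4494)
n_3 = (-0.9514, -0.3079)
n_4 = (-0.3042, -0.9526)
n_5 = (+0.7009, -0.7133)
  (0,1): δ = 106.85°  ·
  (0,2): δ = 57.03°  ✓
  (0,3): δ = 12.40°  ✓
  (0,4): δ = 41.96°  ✓
  (0,5): δ = 104.17°  ·
  (1,2): δ = 130.18°  ·
  (1,3): δ = 85.55°  ·
  (1,4): δ = 31.19°  ✓
  (1,5): δ = 31.02°  ✓
  (2,3): δ = 135.36°  ·
  (2,4): δ = 81.01°  ·
  (2,5): δ = 18.80°  ✓
  (3,4): δ = 125.65°  ·
  (3,5): δ = 63.43°  ✓
  (4,5): δ = 117.79°  ·
antipodal pairs: 7

count = 7; pairs: (0,2), (0,3), (0,4), (1,4), (1,5), (2,5), (3,5)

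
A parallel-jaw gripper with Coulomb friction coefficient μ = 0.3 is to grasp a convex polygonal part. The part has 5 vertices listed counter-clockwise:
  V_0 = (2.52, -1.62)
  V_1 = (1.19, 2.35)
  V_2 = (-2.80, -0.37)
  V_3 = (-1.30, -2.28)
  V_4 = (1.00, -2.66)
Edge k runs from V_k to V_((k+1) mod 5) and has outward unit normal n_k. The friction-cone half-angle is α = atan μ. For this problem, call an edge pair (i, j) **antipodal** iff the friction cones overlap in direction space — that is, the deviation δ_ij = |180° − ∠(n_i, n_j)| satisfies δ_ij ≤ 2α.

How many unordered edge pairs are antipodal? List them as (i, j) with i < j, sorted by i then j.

count = 2; pairs: (0,2), (1,4)

α = atan 0.3 = 16.70°;  2α = 33.40°
n_0 = (+0.9482, +0.3177)
n_1 = (-0.5633, +0.8263)
n_2 = (-0.7865, -0.6176)
n_3 = (-0.1630, -0.9866)
n_4 = (+0.5647, -0.8253)
  (0,1): δ = 74.24°  ·
  (0,2): δ = 19.62°  ✓
  (0,3): δ = 62.10°  ·
  (0,4): δ = 105.86°  ·
  (1,2): δ = 86.14°  ·
  (1,3): δ = 43.66°  ·
  (1,4): δ = 0.10°  ✓
  (2,3): δ = 137.53°  ·
  (2,4): δ = 93.76°  ·
  (3,4): δ = 136.24°  ·
antipodal pairs: 2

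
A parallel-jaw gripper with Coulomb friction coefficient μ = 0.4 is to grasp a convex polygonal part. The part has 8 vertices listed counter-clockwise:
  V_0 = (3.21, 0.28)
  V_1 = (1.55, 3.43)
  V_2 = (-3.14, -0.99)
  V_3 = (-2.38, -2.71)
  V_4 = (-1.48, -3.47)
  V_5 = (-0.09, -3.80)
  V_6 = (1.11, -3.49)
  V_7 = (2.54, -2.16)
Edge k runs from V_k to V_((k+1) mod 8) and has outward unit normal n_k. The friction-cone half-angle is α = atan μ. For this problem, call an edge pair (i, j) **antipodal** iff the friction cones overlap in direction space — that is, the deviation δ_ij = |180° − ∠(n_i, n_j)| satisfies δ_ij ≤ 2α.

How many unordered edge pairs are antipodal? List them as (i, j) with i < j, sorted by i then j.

α = atan 0.4 = 21.80°;  2α = 43.60°
n_0 = (+0.8847, +0.4662)
n_1 = (-0.6858, +0.7277)
n_2 = (-0.9147, -0.4042)
n_3 = (-0.6452, -0.7640)
n_4 = (-0.2310, -0.9730)
n_5 = (+0.2501, -0.9682)
n_6 = (+0.6810, -0.7322)
n_7 = (+0.9643, -0.2648)
  (0,1): δ = 74.49°  ·
  (0,2): δ = 3.95°  ✓
  (0,3): δ = 22.03°  ✓
  (0,4): δ = 48.86°  ·
  (0,5): δ = 76.70°  ·
  (0,6): δ = 105.14°  ·
  (0,7): δ = 136.86°  ·
  (1,2): δ = 109.46°  ·
  (1,3): δ = 83.48°  ·
  (1,4): δ = 56.66°  ·
  (1,5): δ = 28.82°  ✓
  (1,6): δ = 0.38°  ✓
  (1,7): δ = 31.34°  ✓
  (2,3): δ = 154.02°  ·
  (2,4): δ = 127.19°  ·
  (2,5): δ = 99.35°  ·
  (2,6): δ = 70.91°  ·
  (2,7): δ = 39.19°  ✓
  (3,4): δ = 153.18°  ·
  (3,5): δ = 125.34°  ·
  (3,6): δ = 96.90°  ·
  (3,7): δ = 65.18°  ·
  (4,5): δ = 152.16°  ·
  (4,6): δ = 123.72°  ·
  (4,7): δ = 92.00°  ·
  (5,6): δ = 151.56°  ·
  (5,7): δ = 119.84°  ·
  (6,7): δ = 148.28°  ·
antipodal pairs: 6

count = 6; pairs: (0,2), (0,3), (1,5), (1,6), (1,7), (2,7)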